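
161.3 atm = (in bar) 163.4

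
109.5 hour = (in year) 0.0125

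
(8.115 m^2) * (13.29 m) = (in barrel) 678.3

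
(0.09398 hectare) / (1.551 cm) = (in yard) 6.627e+04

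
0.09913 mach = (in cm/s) 3375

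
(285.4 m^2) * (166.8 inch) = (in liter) 1.209e+06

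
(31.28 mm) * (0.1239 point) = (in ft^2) 1.472e-05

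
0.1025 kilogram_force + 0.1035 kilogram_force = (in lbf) 0.4542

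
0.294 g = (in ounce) 0.01037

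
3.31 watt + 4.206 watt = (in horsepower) 0.01008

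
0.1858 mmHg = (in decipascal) 247.7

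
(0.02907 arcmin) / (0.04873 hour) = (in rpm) 4.603e-07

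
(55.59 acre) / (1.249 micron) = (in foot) 5.909e+11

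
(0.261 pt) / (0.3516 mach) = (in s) 7.691e-07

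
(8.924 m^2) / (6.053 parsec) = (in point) 1.354e-13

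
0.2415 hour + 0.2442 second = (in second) 869.6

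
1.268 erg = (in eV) 7.914e+11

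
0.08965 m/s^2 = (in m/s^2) 0.08965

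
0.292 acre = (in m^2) 1182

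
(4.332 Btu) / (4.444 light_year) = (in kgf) 1.109e-14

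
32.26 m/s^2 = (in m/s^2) 32.26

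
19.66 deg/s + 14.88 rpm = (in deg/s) 108.9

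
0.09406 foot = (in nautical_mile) 1.548e-05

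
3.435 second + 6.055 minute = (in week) 0.0006064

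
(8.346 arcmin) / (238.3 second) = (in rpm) 9.729e-05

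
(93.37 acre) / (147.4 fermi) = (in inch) 1.009e+20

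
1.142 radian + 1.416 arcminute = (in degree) 65.46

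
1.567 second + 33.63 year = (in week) 1754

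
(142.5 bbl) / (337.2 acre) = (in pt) 0.04706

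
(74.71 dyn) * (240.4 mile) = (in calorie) 69.08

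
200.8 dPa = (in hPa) 0.2008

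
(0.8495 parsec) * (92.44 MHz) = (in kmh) 8.723e+24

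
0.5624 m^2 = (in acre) 0.000139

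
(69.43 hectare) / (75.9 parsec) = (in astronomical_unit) 1.982e-24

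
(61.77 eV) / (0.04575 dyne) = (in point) 6.132e-08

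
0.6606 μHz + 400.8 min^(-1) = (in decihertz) 66.8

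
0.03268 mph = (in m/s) 0.01461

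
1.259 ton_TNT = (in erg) 5.268e+16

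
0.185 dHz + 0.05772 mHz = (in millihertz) 18.56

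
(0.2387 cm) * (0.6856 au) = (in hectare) 2.448e+04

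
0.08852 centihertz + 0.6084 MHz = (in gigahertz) 0.0006084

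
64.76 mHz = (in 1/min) 3.886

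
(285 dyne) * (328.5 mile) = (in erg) 1.507e+10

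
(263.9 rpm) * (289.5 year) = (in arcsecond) 5.204e+16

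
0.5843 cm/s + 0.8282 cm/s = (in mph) 0.0316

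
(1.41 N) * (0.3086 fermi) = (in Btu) 4.124e-19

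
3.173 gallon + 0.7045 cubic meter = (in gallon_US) 189.3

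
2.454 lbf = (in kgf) 1.113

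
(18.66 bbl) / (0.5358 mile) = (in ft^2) 0.03703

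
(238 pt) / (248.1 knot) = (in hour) 1.827e-07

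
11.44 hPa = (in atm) 0.01129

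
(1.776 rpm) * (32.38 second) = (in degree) 345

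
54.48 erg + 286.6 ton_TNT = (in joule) 1.199e+12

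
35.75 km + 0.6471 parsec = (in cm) 1.997e+18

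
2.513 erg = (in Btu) 2.382e-10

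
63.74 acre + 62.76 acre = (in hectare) 51.19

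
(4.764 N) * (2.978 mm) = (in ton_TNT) 3.391e-12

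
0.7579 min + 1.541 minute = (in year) 4.374e-06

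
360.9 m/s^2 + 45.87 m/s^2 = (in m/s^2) 406.8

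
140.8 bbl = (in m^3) 22.39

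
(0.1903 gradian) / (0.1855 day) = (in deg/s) 1.069e-05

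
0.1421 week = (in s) 8.594e+04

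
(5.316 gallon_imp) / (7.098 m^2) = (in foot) 0.01117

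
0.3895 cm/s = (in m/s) 0.003895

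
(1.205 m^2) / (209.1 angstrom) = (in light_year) 6.091e-09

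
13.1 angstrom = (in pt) 3.713e-06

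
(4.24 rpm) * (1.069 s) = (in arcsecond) 9.79e+04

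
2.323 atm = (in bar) 2.354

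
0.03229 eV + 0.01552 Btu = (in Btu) 0.01552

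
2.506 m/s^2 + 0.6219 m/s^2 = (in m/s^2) 3.128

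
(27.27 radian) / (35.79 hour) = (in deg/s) 0.01213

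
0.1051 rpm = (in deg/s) 0.6306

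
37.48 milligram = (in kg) 3.748e-05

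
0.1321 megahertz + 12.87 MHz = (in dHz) 1.3e+08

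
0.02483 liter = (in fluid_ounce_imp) 0.8739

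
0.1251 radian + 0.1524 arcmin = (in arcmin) 430.2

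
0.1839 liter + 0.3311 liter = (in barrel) 0.003239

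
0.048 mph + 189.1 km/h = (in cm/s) 5255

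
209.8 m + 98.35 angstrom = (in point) 5.947e+05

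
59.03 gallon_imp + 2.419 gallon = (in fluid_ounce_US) 9384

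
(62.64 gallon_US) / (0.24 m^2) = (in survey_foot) 3.241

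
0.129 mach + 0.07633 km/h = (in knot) 85.42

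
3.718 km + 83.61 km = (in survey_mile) 54.26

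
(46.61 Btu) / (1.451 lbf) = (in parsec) 2.469e-13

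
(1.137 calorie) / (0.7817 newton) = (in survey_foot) 19.97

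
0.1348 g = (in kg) 0.0001348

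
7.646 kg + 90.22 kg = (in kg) 97.87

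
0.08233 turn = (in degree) 29.64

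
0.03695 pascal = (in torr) 0.0002771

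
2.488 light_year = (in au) 1.573e+05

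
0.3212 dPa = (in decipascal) 0.3212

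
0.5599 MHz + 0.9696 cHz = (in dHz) 5.599e+06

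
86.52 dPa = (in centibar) 0.008652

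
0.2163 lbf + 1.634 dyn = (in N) 0.9622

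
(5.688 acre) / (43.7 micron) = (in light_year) 5.568e-08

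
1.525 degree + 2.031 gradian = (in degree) 3.353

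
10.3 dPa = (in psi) 0.0001494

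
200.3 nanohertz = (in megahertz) 2.003e-13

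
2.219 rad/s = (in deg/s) 127.1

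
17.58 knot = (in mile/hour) 20.23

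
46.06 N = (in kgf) 4.697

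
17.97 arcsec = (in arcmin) 0.2995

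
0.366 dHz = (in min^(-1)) 2.196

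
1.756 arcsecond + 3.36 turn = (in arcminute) 7.258e+04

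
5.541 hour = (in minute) 332.5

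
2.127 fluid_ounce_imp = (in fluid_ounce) 2.044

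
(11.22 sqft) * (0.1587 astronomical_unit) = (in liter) 2.475e+13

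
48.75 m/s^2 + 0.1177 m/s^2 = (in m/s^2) 48.87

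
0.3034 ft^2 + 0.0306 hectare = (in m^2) 306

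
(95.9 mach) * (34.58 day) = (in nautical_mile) 5.268e+07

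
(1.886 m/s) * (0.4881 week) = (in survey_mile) 345.9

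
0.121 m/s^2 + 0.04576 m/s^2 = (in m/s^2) 0.1668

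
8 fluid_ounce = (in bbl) 0.001488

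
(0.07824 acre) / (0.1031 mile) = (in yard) 2.087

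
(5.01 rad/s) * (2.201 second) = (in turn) 1.755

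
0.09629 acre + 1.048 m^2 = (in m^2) 390.7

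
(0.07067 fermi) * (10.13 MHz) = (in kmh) 2.577e-09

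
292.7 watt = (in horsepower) 0.3925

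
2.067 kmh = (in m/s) 0.5742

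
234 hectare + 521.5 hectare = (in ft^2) 8.132e+07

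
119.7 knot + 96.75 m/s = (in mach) 0.465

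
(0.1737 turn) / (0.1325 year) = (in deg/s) 1.497e-05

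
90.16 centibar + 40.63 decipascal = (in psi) 13.08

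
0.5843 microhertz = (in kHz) 5.843e-10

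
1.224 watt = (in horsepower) 0.001641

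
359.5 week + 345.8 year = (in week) 1.839e+04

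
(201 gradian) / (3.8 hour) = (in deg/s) 0.01322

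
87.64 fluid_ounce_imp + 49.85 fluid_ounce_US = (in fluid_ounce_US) 134.1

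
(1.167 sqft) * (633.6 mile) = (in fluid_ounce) 3.738e+09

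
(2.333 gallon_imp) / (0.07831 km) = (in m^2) 0.0001354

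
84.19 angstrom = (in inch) 3.315e-07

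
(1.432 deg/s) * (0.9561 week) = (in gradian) 9.201e+05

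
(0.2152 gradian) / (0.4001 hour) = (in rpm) 2.241e-05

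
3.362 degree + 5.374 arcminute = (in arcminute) 207.1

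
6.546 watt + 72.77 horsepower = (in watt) 5.427e+04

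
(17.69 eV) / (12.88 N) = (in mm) 2.201e-16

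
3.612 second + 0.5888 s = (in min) 0.07001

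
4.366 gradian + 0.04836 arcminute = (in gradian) 4.367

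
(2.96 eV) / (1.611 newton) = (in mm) 2.944e-16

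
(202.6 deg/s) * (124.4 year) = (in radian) 1.387e+10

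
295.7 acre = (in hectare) 119.7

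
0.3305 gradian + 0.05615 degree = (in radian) 0.006171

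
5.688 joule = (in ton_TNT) 1.359e-09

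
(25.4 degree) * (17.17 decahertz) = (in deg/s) 4361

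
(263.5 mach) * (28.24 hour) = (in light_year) 9.641e-07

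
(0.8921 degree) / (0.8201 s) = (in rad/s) 0.01899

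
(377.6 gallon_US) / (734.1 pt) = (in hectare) 0.0005519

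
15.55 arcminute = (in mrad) 4.523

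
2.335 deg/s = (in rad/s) 0.04075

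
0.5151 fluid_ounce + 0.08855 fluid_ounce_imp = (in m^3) 1.775e-05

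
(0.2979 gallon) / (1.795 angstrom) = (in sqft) 6.762e+07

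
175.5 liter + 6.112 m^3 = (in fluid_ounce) 2.126e+05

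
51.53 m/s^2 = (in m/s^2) 51.53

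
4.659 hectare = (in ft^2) 5.015e+05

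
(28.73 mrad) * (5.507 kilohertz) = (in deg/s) 9065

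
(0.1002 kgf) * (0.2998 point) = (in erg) 1039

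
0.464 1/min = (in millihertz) 7.733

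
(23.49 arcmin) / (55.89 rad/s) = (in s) 0.0001223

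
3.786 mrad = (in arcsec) 780.9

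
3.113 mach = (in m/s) 1060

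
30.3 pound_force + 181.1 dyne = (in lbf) 30.3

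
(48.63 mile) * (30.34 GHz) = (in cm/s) 2.374e+17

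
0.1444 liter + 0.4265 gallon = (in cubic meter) 0.001759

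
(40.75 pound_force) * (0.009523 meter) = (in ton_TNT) 4.126e-10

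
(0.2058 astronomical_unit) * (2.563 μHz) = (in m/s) 7.891e+04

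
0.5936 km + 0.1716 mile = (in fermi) 8.698e+17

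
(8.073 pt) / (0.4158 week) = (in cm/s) 1.133e-06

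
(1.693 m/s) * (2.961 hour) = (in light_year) 1.908e-12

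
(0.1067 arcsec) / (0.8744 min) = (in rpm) 9.416e-08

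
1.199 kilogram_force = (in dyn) 1.176e+06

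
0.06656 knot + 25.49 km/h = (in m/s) 7.115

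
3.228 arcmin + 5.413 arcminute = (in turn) 0.0004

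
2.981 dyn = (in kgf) 3.04e-06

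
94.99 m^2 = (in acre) 0.02347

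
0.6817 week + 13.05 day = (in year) 0.04883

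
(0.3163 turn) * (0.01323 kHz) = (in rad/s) 26.29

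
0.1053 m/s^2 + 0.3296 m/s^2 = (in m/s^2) 0.4349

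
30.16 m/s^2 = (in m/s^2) 30.16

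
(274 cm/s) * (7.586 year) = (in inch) 2.581e+10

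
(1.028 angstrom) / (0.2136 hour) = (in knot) 2.599e-13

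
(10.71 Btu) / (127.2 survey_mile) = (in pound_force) 0.01241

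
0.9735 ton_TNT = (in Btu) 3.861e+06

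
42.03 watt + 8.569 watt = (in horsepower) 0.06785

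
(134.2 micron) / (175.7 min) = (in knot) 2.475e-08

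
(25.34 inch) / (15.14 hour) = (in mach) 3.468e-08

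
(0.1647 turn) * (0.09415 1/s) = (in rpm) 0.9304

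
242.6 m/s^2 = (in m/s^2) 242.6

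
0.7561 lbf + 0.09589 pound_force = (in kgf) 0.3865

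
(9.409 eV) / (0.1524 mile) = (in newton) 6.146e-21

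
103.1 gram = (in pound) 0.2273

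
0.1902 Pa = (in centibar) 0.0001902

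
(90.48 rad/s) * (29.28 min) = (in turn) 2.53e+04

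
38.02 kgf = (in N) 372.8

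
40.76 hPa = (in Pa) 4076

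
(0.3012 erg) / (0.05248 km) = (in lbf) 1.29e-10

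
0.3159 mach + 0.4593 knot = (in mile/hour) 241.1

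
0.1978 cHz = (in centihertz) 0.1978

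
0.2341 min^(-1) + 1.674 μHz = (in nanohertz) 3.903e+06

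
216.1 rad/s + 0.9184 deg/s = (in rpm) 2064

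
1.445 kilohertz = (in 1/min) 8.67e+04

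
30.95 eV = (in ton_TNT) 1.185e-27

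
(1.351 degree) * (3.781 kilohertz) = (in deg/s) 5108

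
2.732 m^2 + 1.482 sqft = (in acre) 0.0007091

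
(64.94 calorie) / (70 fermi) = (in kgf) 3.958e+14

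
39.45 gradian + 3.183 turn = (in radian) 20.62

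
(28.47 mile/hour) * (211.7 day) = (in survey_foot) 7.638e+08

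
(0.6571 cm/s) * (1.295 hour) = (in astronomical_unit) 2.048e-10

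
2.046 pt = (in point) 2.046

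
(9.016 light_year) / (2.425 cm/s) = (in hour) 9.771e+14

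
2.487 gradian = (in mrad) 39.07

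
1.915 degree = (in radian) 0.03342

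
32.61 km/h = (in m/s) 9.058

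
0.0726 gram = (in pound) 0.0001601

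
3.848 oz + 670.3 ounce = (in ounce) 674.1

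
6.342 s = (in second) 6.342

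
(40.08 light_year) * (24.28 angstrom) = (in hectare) 9.207e+04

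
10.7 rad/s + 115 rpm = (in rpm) 217.2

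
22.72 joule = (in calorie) 5.43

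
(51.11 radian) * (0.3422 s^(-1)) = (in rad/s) 17.49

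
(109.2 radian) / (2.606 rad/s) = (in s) 41.9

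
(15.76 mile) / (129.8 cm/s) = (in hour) 5.428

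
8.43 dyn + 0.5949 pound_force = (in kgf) 0.2699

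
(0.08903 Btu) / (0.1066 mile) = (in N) 0.5475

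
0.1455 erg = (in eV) 9.081e+10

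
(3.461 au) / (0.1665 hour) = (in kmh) 3.11e+09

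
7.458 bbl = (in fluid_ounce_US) 4.009e+04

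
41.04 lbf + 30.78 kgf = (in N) 484.4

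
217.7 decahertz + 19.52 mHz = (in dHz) 2.177e+04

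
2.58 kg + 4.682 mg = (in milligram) 2.58e+06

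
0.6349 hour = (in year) 7.248e-05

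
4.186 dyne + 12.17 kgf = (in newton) 119.3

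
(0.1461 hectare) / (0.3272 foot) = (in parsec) 4.748e-13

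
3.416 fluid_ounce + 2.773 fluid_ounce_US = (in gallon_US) 0.04835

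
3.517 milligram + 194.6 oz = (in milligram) 5.517e+06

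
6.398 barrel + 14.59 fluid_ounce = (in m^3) 1.018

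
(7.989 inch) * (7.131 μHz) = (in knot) 2.813e-06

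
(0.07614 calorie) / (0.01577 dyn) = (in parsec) 6.547e-11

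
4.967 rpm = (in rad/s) 0.5201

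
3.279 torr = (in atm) 0.004314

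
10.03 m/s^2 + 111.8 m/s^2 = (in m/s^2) 121.8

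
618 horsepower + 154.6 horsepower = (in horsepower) 772.6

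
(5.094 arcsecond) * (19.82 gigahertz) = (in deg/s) 2.805e+07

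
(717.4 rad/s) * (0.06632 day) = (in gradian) 2.617e+08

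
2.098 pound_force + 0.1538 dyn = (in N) 9.332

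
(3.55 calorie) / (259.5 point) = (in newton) 162.2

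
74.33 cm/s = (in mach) 0.002183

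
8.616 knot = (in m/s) 4.432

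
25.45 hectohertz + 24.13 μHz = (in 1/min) 1.527e+05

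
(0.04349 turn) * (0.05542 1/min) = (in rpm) 0.00241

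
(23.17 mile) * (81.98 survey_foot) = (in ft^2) 1.003e+07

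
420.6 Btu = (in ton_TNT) 0.0001061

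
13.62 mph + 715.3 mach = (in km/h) 8.768e+05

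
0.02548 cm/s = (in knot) 0.0004953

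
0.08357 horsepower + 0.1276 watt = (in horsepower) 0.08374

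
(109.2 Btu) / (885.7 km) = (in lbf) 0.02924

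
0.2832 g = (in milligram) 283.2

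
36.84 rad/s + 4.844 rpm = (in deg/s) 2140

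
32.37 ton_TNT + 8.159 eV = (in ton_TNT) 32.37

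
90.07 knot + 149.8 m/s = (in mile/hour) 438.7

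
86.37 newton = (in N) 86.37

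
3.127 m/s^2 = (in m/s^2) 3.127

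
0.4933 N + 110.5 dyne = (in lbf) 0.1111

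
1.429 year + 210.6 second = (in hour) 1.252e+04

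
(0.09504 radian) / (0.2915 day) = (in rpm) 3.604e-05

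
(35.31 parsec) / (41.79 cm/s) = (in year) 8.267e+10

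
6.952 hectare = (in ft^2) 7.483e+05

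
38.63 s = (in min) 0.6438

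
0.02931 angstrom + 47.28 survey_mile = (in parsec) 2.466e-12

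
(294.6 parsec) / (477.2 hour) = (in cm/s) 5.292e+14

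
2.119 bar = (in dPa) 2.119e+06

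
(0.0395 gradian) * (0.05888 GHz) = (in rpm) 3.489e+05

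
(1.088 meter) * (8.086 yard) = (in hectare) 0.0008044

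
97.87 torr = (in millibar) 130.5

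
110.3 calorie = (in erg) 4.615e+09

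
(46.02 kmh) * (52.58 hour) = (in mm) 2.42e+09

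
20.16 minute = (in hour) 0.336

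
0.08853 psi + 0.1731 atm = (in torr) 136.1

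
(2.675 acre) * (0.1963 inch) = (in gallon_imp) 1.187e+04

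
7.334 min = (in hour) 0.1222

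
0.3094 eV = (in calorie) 1.185e-20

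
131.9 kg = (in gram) 1.319e+05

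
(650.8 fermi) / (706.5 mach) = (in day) 3.131e-23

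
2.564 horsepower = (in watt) 1912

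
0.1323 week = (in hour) 22.23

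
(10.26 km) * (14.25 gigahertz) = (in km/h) 5.263e+14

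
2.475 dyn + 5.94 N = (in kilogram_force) 0.6057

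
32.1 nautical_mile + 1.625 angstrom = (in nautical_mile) 32.1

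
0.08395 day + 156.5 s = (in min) 123.5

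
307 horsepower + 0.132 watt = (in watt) 2.289e+05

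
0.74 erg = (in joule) 7.4e-08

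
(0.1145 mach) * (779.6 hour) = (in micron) 1.094e+14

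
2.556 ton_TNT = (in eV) 6.675e+28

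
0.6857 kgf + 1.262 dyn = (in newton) 6.724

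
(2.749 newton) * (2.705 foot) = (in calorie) 0.5417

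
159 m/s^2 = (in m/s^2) 159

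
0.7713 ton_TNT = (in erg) 3.227e+16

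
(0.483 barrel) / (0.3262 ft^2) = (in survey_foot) 8.313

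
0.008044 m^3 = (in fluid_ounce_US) 272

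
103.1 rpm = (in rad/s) 10.8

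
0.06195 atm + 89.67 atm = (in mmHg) 6.82e+04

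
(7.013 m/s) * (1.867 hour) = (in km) 47.14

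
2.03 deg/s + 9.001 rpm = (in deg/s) 56.04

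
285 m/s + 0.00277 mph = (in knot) 554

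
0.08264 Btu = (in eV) 5.442e+20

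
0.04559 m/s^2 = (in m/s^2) 0.04559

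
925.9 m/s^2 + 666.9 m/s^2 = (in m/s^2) 1593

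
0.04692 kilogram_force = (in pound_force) 0.1034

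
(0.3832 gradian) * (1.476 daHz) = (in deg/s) 5.09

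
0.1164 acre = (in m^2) 471.1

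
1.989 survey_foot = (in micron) 6.062e+05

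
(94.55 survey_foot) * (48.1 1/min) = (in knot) 44.91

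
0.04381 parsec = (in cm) 1.352e+17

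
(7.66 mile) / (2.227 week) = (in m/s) 0.009153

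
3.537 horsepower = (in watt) 2638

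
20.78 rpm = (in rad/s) 2.176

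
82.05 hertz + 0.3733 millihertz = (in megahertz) 8.205e-05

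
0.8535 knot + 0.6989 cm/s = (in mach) 0.00131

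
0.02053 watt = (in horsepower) 2.753e-05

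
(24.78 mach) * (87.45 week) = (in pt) 1.265e+15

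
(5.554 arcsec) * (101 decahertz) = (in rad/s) 0.0272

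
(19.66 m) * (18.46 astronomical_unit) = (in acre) 1.342e+10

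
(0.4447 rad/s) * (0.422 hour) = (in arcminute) 2.323e+06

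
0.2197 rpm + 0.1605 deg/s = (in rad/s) 0.02581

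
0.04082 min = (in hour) 0.0006803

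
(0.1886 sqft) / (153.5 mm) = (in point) 323.6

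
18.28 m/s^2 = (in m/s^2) 18.28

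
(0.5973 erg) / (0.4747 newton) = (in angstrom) 1258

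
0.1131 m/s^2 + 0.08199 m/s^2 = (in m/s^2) 0.1951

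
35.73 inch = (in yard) 0.9925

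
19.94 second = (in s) 19.94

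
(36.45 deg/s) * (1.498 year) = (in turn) 4.783e+06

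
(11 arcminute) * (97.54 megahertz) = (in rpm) 2.98e+06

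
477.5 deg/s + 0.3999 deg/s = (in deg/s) 477.9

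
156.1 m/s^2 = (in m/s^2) 156.1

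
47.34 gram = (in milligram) 4.734e+04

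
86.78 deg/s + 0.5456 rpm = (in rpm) 15.01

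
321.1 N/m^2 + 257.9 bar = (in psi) 3741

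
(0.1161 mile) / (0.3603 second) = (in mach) 1.523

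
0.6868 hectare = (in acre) 1.697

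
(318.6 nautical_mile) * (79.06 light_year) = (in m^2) 4.413e+23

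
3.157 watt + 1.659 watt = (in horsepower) 0.006458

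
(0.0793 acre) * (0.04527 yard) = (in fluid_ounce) 4.492e+05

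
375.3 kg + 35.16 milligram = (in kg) 375.3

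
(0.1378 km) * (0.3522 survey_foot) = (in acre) 0.003655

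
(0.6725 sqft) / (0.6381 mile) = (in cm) 0.006084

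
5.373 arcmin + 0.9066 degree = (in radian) 0.01739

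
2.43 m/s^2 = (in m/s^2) 2.43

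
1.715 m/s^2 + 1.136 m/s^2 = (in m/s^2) 2.851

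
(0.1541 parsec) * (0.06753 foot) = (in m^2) 9.787e+13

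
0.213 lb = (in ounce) 3.408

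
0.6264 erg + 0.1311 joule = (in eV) 8.183e+17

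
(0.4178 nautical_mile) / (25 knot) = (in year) 1.908e-06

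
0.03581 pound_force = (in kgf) 0.01624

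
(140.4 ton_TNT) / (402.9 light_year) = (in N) 1.541e-07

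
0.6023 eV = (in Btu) 9.146e-23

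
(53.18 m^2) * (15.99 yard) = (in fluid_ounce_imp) 2.737e+07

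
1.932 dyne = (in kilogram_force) 1.97e-06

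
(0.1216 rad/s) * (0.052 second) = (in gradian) 0.4025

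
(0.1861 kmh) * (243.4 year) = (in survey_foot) 1.302e+09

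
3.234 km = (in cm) 3.234e+05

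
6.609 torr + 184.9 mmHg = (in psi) 3.703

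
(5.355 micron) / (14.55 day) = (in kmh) 1.534e-11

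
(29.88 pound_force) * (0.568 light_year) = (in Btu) 6.77e+14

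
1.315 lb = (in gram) 596.5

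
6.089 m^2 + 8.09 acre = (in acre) 8.092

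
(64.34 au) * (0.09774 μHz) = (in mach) 2763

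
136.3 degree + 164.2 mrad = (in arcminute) 8742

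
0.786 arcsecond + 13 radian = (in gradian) 827.6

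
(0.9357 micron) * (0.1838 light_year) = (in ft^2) 1.751e+10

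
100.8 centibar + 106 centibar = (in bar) 2.068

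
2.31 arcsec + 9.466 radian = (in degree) 542.4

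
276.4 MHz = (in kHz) 2.764e+05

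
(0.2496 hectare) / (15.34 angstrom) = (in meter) 1.627e+12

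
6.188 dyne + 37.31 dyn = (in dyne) 43.5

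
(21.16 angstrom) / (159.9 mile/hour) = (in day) 3.426e-16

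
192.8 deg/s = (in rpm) 32.13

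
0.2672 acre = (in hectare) 0.1081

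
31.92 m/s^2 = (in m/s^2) 31.92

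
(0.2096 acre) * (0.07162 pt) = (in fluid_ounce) 724.7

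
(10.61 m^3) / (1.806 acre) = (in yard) 0.001588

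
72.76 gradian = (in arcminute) 3929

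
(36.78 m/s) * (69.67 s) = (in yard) 2802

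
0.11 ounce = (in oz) 0.11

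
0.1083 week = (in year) 0.002077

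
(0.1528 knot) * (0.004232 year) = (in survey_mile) 6.519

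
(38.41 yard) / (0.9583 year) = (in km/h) 4.184e-06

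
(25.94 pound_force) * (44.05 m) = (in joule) 5083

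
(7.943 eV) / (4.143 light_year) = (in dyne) 3.247e-30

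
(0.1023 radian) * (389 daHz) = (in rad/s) 397.9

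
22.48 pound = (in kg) 10.2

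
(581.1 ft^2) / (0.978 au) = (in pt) 1.046e-06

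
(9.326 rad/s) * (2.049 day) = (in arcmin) 5.676e+09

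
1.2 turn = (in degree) 432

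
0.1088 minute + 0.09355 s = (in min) 0.1104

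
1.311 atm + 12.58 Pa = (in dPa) 1.328e+06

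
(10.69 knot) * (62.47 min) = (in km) 20.61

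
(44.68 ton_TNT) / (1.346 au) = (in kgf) 0.09467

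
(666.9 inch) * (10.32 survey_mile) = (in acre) 69.52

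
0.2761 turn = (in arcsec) 3.578e+05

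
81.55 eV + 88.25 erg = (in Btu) 8.364e-09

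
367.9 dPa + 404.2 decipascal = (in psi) 0.0112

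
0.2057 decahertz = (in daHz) 0.2057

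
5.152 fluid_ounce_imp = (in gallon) 0.03867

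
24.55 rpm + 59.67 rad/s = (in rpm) 594.4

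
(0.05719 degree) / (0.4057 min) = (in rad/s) 4.101e-05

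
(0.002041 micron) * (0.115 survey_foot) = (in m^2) 7.154e-11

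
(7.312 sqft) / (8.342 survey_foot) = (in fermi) 2.672e+14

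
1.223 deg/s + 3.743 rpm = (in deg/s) 23.68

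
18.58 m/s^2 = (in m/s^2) 18.58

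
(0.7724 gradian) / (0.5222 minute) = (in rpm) 0.003698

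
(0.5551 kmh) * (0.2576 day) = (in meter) 3432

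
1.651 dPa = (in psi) 2.395e-05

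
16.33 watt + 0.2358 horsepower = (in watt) 192.2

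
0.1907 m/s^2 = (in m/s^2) 0.1907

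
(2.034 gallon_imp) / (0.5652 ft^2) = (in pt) 499.2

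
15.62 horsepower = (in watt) 1.165e+04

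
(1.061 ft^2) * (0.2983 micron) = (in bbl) 1.849e-07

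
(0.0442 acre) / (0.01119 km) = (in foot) 52.44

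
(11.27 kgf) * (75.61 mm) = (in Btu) 0.00792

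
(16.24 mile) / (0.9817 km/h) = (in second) 9.584e+04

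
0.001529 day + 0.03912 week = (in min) 396.5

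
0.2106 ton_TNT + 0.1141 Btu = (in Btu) 8.352e+05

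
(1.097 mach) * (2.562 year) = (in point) 8.555e+13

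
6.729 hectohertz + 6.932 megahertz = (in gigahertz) 0.006933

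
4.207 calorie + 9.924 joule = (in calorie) 6.579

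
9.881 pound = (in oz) 158.1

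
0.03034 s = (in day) 3.512e-07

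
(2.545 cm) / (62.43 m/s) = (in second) 0.0004077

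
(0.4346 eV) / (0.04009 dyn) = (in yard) 1.899e-13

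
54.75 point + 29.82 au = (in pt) 1.265e+16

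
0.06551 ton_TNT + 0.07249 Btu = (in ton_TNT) 0.06551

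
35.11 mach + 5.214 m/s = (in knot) 2.325e+04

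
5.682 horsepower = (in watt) 4237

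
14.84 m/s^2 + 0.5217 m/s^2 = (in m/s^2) 15.36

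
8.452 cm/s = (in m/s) 0.08452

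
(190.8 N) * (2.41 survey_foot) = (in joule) 140.2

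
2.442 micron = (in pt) 0.006922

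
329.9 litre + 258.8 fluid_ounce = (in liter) 337.6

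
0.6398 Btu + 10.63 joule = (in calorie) 163.9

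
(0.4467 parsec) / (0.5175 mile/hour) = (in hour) 1.655e+13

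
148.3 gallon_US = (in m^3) 0.5614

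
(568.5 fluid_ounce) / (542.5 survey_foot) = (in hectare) 1.017e-08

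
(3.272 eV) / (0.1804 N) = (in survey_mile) 1.806e-21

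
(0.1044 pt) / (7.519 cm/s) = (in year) 1.553e-11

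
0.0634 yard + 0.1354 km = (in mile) 0.08417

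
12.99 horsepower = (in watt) 9687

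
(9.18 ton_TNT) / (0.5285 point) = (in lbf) 4.631e+13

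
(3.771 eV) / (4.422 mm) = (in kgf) 1.393e-17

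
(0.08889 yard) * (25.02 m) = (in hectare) 0.0002034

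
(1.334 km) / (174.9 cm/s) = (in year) 2.419e-05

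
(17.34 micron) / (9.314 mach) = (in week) 9.04e-15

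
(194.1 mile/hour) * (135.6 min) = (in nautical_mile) 381.2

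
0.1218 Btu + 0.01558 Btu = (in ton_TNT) 3.464e-08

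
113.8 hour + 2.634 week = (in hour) 556.3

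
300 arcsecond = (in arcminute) 5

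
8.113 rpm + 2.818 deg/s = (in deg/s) 51.5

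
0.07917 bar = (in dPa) 7.917e+04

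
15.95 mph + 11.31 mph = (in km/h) 43.87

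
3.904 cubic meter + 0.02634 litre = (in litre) 3904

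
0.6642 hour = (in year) 7.582e-05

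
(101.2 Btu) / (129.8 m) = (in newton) 822.6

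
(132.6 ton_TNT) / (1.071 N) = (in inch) 2.039e+13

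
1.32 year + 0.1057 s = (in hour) 1.156e+04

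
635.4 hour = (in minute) 3.812e+04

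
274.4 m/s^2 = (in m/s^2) 274.4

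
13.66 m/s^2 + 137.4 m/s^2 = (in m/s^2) 151.1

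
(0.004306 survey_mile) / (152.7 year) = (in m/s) 1.439e-09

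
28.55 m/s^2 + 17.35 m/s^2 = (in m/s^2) 45.9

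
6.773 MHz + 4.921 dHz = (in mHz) 6.773e+09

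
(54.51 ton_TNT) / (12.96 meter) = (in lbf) 3.956e+09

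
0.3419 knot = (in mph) 0.3935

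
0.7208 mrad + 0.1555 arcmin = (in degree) 0.04389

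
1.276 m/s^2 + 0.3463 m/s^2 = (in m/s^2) 1.622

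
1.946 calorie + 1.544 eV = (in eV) 5.082e+19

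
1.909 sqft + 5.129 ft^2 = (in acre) 0.0001616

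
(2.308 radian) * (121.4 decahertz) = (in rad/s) 2802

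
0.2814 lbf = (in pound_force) 0.2814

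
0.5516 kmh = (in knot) 0.2978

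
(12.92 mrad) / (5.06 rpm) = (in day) 2.822e-07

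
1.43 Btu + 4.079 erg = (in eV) 9.417e+21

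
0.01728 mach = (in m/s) 5.884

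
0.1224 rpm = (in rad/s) 0.01282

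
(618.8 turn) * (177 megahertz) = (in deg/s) 3.943e+13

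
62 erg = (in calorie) 1.482e-06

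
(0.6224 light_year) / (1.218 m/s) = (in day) 5.595e+10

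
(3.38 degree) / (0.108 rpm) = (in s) 5.216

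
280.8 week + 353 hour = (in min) 2.852e+06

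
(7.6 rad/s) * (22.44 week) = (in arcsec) 2.128e+13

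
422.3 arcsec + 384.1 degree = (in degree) 384.2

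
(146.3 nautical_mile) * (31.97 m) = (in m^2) 8.662e+06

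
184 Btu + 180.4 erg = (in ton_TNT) 4.64e-05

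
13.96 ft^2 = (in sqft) 13.96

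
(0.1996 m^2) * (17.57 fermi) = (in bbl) 2.206e-14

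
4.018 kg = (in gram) 4018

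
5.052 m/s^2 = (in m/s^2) 5.052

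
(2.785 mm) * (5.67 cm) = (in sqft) 0.0017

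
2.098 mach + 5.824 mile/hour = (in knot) 1394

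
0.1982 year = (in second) 6.25e+06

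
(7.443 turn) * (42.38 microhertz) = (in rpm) 0.01893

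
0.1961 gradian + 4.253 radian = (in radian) 4.256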